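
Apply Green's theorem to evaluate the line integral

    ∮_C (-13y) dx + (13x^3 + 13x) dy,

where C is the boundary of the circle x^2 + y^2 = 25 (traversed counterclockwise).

Green's theorem converts the closed line integral into a double integral over the enclosed region D:

    ∮_C P dx + Q dy = ∬_D (∂Q/∂x - ∂P/∂y) dA.

Here P = -13y, Q = 13x^3 + 13x, so

    ∂Q/∂x = 39x^2 + 13,    ∂P/∂y = -13,
    ∂Q/∂x - ∂P/∂y = 39x^2 + 26.

D is the region x^2 + y^2 ≤ 25. Evaluating the double integral:

In polar coordinates (x = r cos θ, y = r sin θ, dA = r dr dθ) the integrand becomes 39r^2cos(θ)^2 + 26, so

    ∬_D (39x^2 + 26) dA = ∫_0^{2π} ∫_0^{5} (39r^2cos(θ)^2 + 26) · r dr dθ.

Inner (r from 0 to 5): 24375cos(θ)^2/4 + 325.
Outer (θ from 0 to 2π): 26975π/4.

Therefore ∮_C P dx + Q dy = 26975π/4.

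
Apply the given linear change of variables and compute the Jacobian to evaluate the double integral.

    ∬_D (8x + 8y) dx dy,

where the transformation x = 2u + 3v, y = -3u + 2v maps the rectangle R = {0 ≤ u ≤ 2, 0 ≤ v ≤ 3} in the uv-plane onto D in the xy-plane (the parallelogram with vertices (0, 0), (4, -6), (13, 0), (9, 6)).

Compute the Jacobian determinant of (x, y) with respect to (u, v):

    ∂(x,y)/∂(u,v) = | 2  3 | = (2)(2) - (3)(-3) = 13.
                   | -3  2 |

Its absolute value is |J| = 13 (the area scaling factor).

Substituting x = 2u + 3v, y = -3u + 2v into the integrand,

    8x + 8y → -8u + 40v,

so the integral becomes

    ∬_R (-8u + 40v) · |J| du dv = ∫_0^2 ∫_0^3 (-104u + 520v) dv du.

Inner (v): 2340 - 312u.
Outer (u): 4056.

Therefore ∬_D (8x + 8y) dx dy = 4056.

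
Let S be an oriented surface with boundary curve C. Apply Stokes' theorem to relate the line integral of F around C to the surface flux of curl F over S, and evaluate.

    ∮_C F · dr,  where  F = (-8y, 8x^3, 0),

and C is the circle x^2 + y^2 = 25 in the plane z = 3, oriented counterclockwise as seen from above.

Let S be the flat disk x^2 + y^2 ≤ 25 in the plane z = 3, with upward unit normal n̂ = ẑ. By Stokes' theorem,

    ∮_C F · dr = ∬_S (∇ × F) · n̂ dS = ∬_D (curl F)_z dA,

where D is the disk x^2 + y^2 ≤ 25.

Compute the curl of F = (-8y, 8x^3, 0):
    (∇ × F)_x = ∂F_z/∂y - ∂F_y/∂z = 0,
    (∇ × F)_y = ∂F_x/∂z - ∂F_z/∂x = 0,
    (∇ × F)_z = ∂F_y/∂x - ∂F_x/∂y = 24x^2 + 8.

On z = 3, (curl F)_z = 24x^2 + 8.

Convert to polar (x = r cos θ, y = r sin θ, dA = r dr dθ); the integrand becomes 24r^2cos(θ)^2 + 8, so

    ∬_D (curl F)_z dA = ∫_0^{2π} ∫_0^{5} (24r^2cos(θ)^2 + 8) · r dr dθ.

Inner (r from 0 to 5): 3750cos(θ)^2 + 100.
Outer (θ from 0 to 2π): 3950π.

Therefore ∮_C F · dr = 3950π.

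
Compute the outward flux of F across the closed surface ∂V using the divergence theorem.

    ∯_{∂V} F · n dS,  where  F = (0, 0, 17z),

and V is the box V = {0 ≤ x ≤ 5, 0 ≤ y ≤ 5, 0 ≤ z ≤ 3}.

By the divergence theorem,

    ∯_{∂V} F · n dS = ∭_V (∇ · F) dV.

Compute the divergence:
    ∇ · F = ∂F_x/∂x + ∂F_y/∂y + ∂F_z/∂z = 0 + 0 + 17 = 17.

V is a rectangular box, so dV = dx dy dz with 0 ≤ x ≤ 5, 0 ≤ y ≤ 5, 0 ≤ z ≤ 3.

Integrate (17) over V as an iterated integral:

    ∭_V (∇·F) dV = ∫_0^{5} ∫_0^{5} ∫_0^{3} (17) dz dy dx.

Inner (z from 0 to 3): 51.
Middle (y from 0 to 5): 255.
Outer (x from 0 to 5): 1275.

Therefore ∯_{∂V} F · n dS = 1275.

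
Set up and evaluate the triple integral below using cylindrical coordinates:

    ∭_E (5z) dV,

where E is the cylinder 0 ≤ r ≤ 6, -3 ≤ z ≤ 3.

In cylindrical coordinates, x = r cos(θ), y = r sin(θ), z = z, and dV = r dr dθ dz.

The integrand becomes 5z, so

    ∭_E (5z) dV = ∫_{0}^{2π} ∫_{0}^{6} ∫_{-3}^{3} (5z) · r dz dr dθ.

Inner (z): 0.
Middle (r from 0 to 6): 0.
Outer (θ): 0.

Therefore the triple integral equals 0.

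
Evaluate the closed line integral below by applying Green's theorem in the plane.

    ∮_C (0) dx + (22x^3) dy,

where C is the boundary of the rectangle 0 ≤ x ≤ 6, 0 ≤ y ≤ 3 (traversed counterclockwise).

Green's theorem converts the closed line integral into a double integral over the enclosed region D:

    ∮_C P dx + Q dy = ∬_D (∂Q/∂x - ∂P/∂y) dA.

Here P = 0, Q = 22x^3, so

    ∂Q/∂x = 66x^2,    ∂P/∂y = 0,
    ∂Q/∂x - ∂P/∂y = 66x^2.

D is the region 0 ≤ x ≤ 6, 0 ≤ y ≤ 3. Evaluating the double integral:

    ∬_D (66x^2) dA = ∫_0^{6} ∫_0^{3} (66x^2) dy dx.

Inner (y from 0 to 3): 198x^2.
Outer (x from 0 to 6): 14256.

Therefore ∮_C P dx + Q dy = 14256.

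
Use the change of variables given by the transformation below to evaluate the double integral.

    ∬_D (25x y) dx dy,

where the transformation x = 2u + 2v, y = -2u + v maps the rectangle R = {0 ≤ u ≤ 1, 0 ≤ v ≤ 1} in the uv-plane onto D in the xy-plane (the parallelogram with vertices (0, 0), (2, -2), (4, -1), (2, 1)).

Compute the Jacobian determinant of (x, y) with respect to (u, v):

    ∂(x,y)/∂(u,v) = | 2  2 | = (2)(1) - (2)(-2) = 6.
                   | -2  1 |

Its absolute value is |J| = 6 (the area scaling factor).

Substituting x = 2u + 2v, y = -2u + v into the integrand,

    25x y → -100u^2 - 50u v + 50v^2,

so the integral becomes

    ∬_R (-100u^2 - 50u v + 50v^2) · |J| du dv = ∫_0^1 ∫_0^1 (-600u^2 - 300u v + 300v^2) dv du.

Inner (v): -600u^2 - 150u + 100.
Outer (u): -175.

Therefore ∬_D (25x y) dx dy = -175.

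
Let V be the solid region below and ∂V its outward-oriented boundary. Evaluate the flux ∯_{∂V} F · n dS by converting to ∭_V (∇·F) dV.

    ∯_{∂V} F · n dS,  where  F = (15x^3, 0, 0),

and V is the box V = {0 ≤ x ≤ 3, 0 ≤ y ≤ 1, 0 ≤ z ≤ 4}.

By the divergence theorem,

    ∯_{∂V} F · n dS = ∭_V (∇ · F) dV.

Compute the divergence:
    ∇ · F = ∂F_x/∂x + ∂F_y/∂y + ∂F_z/∂z = 45x^2 + 0 + 0 = 45x^2.

V is a rectangular box, so dV = dx dy dz with 0 ≤ x ≤ 3, 0 ≤ y ≤ 1, 0 ≤ z ≤ 4.

Integrate (45x^2) over V as an iterated integral:

    ∭_V (∇·F) dV = ∫_0^{3} ∫_0^{1} ∫_0^{4} (45x^2) dz dy dx.

Inner (z from 0 to 4): 180x^2.
Middle (y from 0 to 1): 180x^2.
Outer (x from 0 to 3): 1620.

Therefore ∯_{∂V} F · n dS = 1620.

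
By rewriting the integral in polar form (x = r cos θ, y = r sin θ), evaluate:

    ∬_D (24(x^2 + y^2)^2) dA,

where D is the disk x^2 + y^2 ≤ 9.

The region D is 0 ≤ r ≤ 3, 0 ≤ θ ≤ 2π in polar coordinates, where x = r cos(θ), y = r sin(θ), and dA = r dr dθ.

Under the substitution, the integrand becomes 24r^4, so

    ∬_D (24(x^2 + y^2)^2) dA = ∫_{0}^{2π} ∫_{0}^{3} (24r^4) · r dr dθ.

Inner integral (in r): ∫_{0}^{3} (24r^4) · r dr = 2916.

Outer integral (in θ): ∫_{0}^{2π} (2916) dθ = 5832π.

Therefore ∬_D (24(x^2 + y^2)^2) dA = 5832π.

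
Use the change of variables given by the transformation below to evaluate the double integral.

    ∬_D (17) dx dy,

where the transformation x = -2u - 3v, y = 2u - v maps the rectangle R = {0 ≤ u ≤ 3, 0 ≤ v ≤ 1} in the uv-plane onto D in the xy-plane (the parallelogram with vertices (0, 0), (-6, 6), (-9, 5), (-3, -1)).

Compute the Jacobian determinant of (x, y) with respect to (u, v):

    ∂(x,y)/∂(u,v) = | -2  -3 | = (-2)(-1) - (-3)(2) = 8.
                   | 2  -1 |

Its absolute value is |J| = 8 (the area scaling factor).

Substituting x = -2u - 3v, y = 2u - v into the integrand,

    17 → 17,

so the integral becomes

    ∬_R (17) · |J| du dv = ∫_0^3 ∫_0^1 (136) dv du.

Inner (v): 136.
Outer (u): 408.

Therefore ∬_D (17) dx dy = 408.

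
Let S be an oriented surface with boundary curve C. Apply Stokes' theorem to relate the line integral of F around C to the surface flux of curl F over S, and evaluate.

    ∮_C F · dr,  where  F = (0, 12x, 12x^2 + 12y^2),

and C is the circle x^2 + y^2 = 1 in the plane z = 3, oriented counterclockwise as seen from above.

Let S be the flat disk x^2 + y^2 ≤ 1 in the plane z = 3, with upward unit normal n̂ = ẑ. By Stokes' theorem,

    ∮_C F · dr = ∬_S (∇ × F) · n̂ dS = ∬_D (curl F)_z dA,

where D is the disk x^2 + y^2 ≤ 1.

Compute the curl of F = (0, 12x, 12x^2 + 12y^2):
    (∇ × F)_x = ∂F_z/∂y - ∂F_y/∂z = 24y,
    (∇ × F)_y = ∂F_x/∂z - ∂F_z/∂x = -24x,
    (∇ × F)_z = ∂F_y/∂x - ∂F_x/∂y = 12.

On z = 3, (curl F)_z = 12.

Convert to polar (x = r cos θ, y = r sin θ, dA = r dr dθ); the integrand becomes 12, so

    ∬_D (curl F)_z dA = ∫_0^{2π} ∫_0^{1} (12) · r dr dθ.

Inner (r from 0 to 1): 6.
Outer (θ from 0 to 2π): 12π.

Therefore ∮_C F · dr = 12π.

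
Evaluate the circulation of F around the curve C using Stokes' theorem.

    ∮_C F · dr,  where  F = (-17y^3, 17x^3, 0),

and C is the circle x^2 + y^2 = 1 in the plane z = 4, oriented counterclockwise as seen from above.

Let S be the flat disk x^2 + y^2 ≤ 1 in the plane z = 4, with upward unit normal n̂ = ẑ. By Stokes' theorem,

    ∮_C F · dr = ∬_S (∇ × F) · n̂ dS = ∬_D (curl F)_z dA,

where D is the disk x^2 + y^2 ≤ 1.

Compute the curl of F = (-17y^3, 17x^3, 0):
    (∇ × F)_x = ∂F_z/∂y - ∂F_y/∂z = 0,
    (∇ × F)_y = ∂F_x/∂z - ∂F_z/∂x = 0,
    (∇ × F)_z = ∂F_y/∂x - ∂F_x/∂y = 51x^2 + 51y^2.

On z = 4, (curl F)_z = 51x^2 + 51y^2.

Convert to polar (x = r cos θ, y = r sin θ, dA = r dr dθ); the integrand becomes 51r^2, so

    ∬_D (curl F)_z dA = ∫_0^{2π} ∫_0^{1} (51r^2) · r dr dθ.

Inner (r from 0 to 1): 51/4.
Outer (θ from 0 to 2π): 51π/2.

Therefore ∮_C F · dr = 51π/2.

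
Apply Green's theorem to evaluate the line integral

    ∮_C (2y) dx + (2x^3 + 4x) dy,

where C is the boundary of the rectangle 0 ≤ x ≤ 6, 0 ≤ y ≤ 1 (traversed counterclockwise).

Green's theorem converts the closed line integral into a double integral over the enclosed region D:

    ∮_C P dx + Q dy = ∬_D (∂Q/∂x - ∂P/∂y) dA.

Here P = 2y, Q = 2x^3 + 4x, so

    ∂Q/∂x = 6x^2 + 4,    ∂P/∂y = 2,
    ∂Q/∂x - ∂P/∂y = 6x^2 + 2.

D is the region 0 ≤ x ≤ 6, 0 ≤ y ≤ 1. Evaluating the double integral:

    ∬_D (6x^2 + 2) dA = ∫_0^{6} ∫_0^{1} (6x^2 + 2) dy dx.

Inner (y from 0 to 1): 6x^2 + 2.
Outer (x from 0 to 6): 444.

Therefore ∮_C P dx + Q dy = 444.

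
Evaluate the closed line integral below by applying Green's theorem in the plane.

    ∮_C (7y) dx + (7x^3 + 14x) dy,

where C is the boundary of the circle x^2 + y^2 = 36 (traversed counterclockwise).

Green's theorem converts the closed line integral into a double integral over the enclosed region D:

    ∮_C P dx + Q dy = ∬_D (∂Q/∂x - ∂P/∂y) dA.

Here P = 7y, Q = 7x^3 + 14x, so

    ∂Q/∂x = 21x^2 + 14,    ∂P/∂y = 7,
    ∂Q/∂x - ∂P/∂y = 21x^2 + 7.

D is the region x^2 + y^2 ≤ 36. Evaluating the double integral:

In polar coordinates (x = r cos θ, y = r sin θ, dA = r dr dθ) the integrand becomes 21r^2cos(θ)^2 + 7, so

    ∬_D (21x^2 + 7) dA = ∫_0^{2π} ∫_0^{6} (21r^2cos(θ)^2 + 7) · r dr dθ.

Inner (r from 0 to 6): 6804cos(θ)^2 + 126.
Outer (θ from 0 to 2π): 7056π.

Therefore ∮_C P dx + Q dy = 7056π.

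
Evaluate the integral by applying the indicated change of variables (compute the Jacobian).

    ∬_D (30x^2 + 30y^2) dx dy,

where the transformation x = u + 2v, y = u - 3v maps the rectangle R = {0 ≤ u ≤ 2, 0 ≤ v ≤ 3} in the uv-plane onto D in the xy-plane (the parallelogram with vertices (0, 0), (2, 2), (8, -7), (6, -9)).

Compute the Jacobian determinant of (x, y) with respect to (u, v):

    ∂(x,y)/∂(u,v) = | 1  2 | = (1)(-3) - (2)(1) = -5.
                   | 1  -3 |

Its absolute value is |J| = 5 (the area scaling factor).

Substituting x = u + 2v, y = u - 3v into the integrand,

    30x^2 + 30y^2 → 60u^2 - 60u v + 390v^2,

so the integral becomes

    ∬_R (60u^2 - 60u v + 390v^2) · |J| du dv = ∫_0^2 ∫_0^3 (300u^2 - 300u v + 1950v^2) dv du.

Inner (v): 900u^2 - 1350u + 17550.
Outer (u): 34800.

Therefore ∬_D (30x^2 + 30y^2) dx dy = 34800.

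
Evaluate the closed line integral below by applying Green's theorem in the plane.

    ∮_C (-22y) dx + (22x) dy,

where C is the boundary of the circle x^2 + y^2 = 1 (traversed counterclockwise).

Green's theorem converts the closed line integral into a double integral over the enclosed region D:

    ∮_C P dx + Q dy = ∬_D (∂Q/∂x - ∂P/∂y) dA.

Here P = -22y, Q = 22x, so

    ∂Q/∂x = 22,    ∂P/∂y = -22,
    ∂Q/∂x - ∂P/∂y = 44.

D is the region x^2 + y^2 ≤ 1. Evaluating the double integral:

In polar coordinates (x = r cos θ, y = r sin θ, dA = r dr dθ) the integrand becomes 44, so

    ∬_D (44) dA = ∫_0^{2π} ∫_0^{1} (44) · r dr dθ.

Inner (r from 0 to 1): 22.
Outer (θ from 0 to 2π): 44π.

Therefore ∮_C P dx + Q dy = 44π.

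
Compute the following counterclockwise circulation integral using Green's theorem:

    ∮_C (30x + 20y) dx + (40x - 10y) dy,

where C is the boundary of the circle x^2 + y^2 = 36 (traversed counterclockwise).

Green's theorem converts the closed line integral into a double integral over the enclosed region D:

    ∮_C P dx + Q dy = ∬_D (∂Q/∂x - ∂P/∂y) dA.

Here P = 30x + 20y, Q = 40x - 10y, so

    ∂Q/∂x = 40,    ∂P/∂y = 20,
    ∂Q/∂x - ∂P/∂y = 20.

D is the region x^2 + y^2 ≤ 36. Evaluating the double integral:

In polar coordinates (x = r cos θ, y = r sin θ, dA = r dr dθ) the integrand becomes 20, so

    ∬_D (20) dA = ∫_0^{2π} ∫_0^{6} (20) · r dr dθ.

Inner (r from 0 to 6): 360.
Outer (θ from 0 to 2π): 720π.

Therefore ∮_C P dx + Q dy = 720π.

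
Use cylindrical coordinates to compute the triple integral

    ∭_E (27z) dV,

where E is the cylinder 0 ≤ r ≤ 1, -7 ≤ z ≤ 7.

In cylindrical coordinates, x = r cos(θ), y = r sin(θ), z = z, and dV = r dr dθ dz.

The integrand becomes 27z, so

    ∭_E (27z) dV = ∫_{0}^{2π} ∫_{0}^{1} ∫_{-7}^{7} (27z) · r dz dr dθ.

Inner (z): 0.
Middle (r from 0 to 1): 0.
Outer (θ): 0.

Therefore the triple integral equals 0.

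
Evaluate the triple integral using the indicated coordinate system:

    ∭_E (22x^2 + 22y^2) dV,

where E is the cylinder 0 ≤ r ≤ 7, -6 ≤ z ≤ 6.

In cylindrical coordinates, x = r cos(θ), y = r sin(θ), z = z, and dV = r dr dθ dz.

The integrand becomes 22r^2, so

    ∭_E (22x^2 + 22y^2) dV = ∫_{0}^{2π} ∫_{0}^{7} ∫_{-6}^{6} (22r^2) · r dz dr dθ.

Inner (z): 264r^3.
Middle (r from 0 to 7): 158466.
Outer (θ): 316932π.

Therefore the triple integral equals 316932π.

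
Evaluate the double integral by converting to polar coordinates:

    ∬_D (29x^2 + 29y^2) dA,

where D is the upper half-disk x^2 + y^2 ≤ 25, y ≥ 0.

The region D is 0 ≤ r ≤ 5, 0 ≤ θ ≤ π in polar coordinates, where x = r cos(θ), y = r sin(θ), and dA = r dr dθ.

Under the substitution, the integrand becomes 29r^2, so

    ∬_D (29x^2 + 29y^2) dA = ∫_{0}^{π} ∫_{0}^{5} (29r^2) · r dr dθ.

Inner integral (in r): ∫_{0}^{5} (29r^2) · r dr = 18125/4.

Outer integral (in θ): ∫_{0}^{π} (18125/4) dθ = 18125π/4.

Therefore ∬_D (29x^2 + 29y^2) dA = 18125π/4.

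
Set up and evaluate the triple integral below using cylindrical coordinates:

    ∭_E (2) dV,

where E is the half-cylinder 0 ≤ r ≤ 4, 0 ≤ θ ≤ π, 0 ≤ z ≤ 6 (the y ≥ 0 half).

In cylindrical coordinates, x = r cos(θ), y = r sin(θ), z = z, and dV = r dr dθ dz.

The integrand becomes 2, so

    ∭_E (2) dV = ∫_{0}^{π} ∫_{0}^{4} ∫_{0}^{6} (2) · r dz dr dθ.

Inner (z): 12r.
Middle (r from 0 to 4): 96.
Outer (θ): 96π.

Therefore the triple integral equals 96π.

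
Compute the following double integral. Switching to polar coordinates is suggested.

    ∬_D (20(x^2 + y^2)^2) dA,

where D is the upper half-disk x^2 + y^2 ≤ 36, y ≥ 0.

The region D is 0 ≤ r ≤ 6, 0 ≤ θ ≤ π in polar coordinates, where x = r cos(θ), y = r sin(θ), and dA = r dr dθ.

Under the substitution, the integrand becomes 20r^4, so

    ∬_D (20(x^2 + y^2)^2) dA = ∫_{0}^{π} ∫_{0}^{6} (20r^4) · r dr dθ.

Inner integral (in r): ∫_{0}^{6} (20r^4) · r dr = 155520.

Outer integral (in θ): ∫_{0}^{π} (155520) dθ = 155520π.

Therefore ∬_D (20(x^2 + y^2)^2) dA = 155520π.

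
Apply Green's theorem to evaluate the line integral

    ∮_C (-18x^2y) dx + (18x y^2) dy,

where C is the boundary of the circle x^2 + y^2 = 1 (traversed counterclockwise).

Green's theorem converts the closed line integral into a double integral over the enclosed region D:

    ∮_C P dx + Q dy = ∬_D (∂Q/∂x - ∂P/∂y) dA.

Here P = -18x^2y, Q = 18x y^2, so

    ∂Q/∂x = 18y^2,    ∂P/∂y = -18x^2,
    ∂Q/∂x - ∂P/∂y = 18x^2 + 18y^2.

D is the region x^2 + y^2 ≤ 1. Evaluating the double integral:

In polar coordinates (x = r cos θ, y = r sin θ, dA = r dr dθ) the integrand becomes 18r^2, so

    ∬_D (18x^2 + 18y^2) dA = ∫_0^{2π} ∫_0^{1} (18r^2) · r dr dθ.

Inner (r from 0 to 1): 9/2.
Outer (θ from 0 to 2π): 9π.

Therefore ∮_C P dx + Q dy = 9π.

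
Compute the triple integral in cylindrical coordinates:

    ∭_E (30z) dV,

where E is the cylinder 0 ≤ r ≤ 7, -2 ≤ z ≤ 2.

In cylindrical coordinates, x = r cos(θ), y = r sin(θ), z = z, and dV = r dr dθ dz.

The integrand becomes 30z, so

    ∭_E (30z) dV = ∫_{0}^{2π} ∫_{0}^{7} ∫_{-2}^{2} (30z) · r dz dr dθ.

Inner (z): 0.
Middle (r from 0 to 7): 0.
Outer (θ): 0.

Therefore the triple integral equals 0.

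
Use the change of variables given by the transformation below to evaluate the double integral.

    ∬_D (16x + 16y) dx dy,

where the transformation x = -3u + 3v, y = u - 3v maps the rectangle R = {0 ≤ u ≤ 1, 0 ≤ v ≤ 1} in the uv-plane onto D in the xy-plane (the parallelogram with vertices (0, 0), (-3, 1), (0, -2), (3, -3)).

Compute the Jacobian determinant of (x, y) with respect to (u, v):

    ∂(x,y)/∂(u,v) = | -3  3 | = (-3)(-3) - (3)(1) = 6.
                   | 1  -3 |

Its absolute value is |J| = 6 (the area scaling factor).

Substituting x = -3u + 3v, y = u - 3v into the integrand,

    16x + 16y → -32u,

so the integral becomes

    ∬_R (-32u) · |J| du dv = ∫_0^1 ∫_0^1 (-192u) dv du.

Inner (v): -192u.
Outer (u): -96.

Therefore ∬_D (16x + 16y) dx dy = -96.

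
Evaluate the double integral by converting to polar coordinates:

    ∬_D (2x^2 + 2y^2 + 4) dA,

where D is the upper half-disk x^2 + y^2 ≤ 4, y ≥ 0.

The region D is 0 ≤ r ≤ 2, 0 ≤ θ ≤ π in polar coordinates, where x = r cos(θ), y = r sin(θ), and dA = r dr dθ.

Under the substitution, the integrand becomes 2r^2 + 4, so

    ∬_D (2x^2 + 2y^2 + 4) dA = ∫_{0}^{π} ∫_{0}^{2} (2r^2 + 4) · r dr dθ.

Inner integral (in r): ∫_{0}^{2} (2r^2 + 4) · r dr = 16.

Outer integral (in θ): ∫_{0}^{π} (16) dθ = 16π.

Therefore ∬_D (2x^2 + 2y^2 + 4) dA = 16π.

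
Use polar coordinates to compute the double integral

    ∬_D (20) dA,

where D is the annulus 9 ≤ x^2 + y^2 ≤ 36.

The region D is 3 ≤ r ≤ 6, 0 ≤ θ ≤ 2π in polar coordinates, where x = r cos(θ), y = r sin(θ), and dA = r dr dθ.

Under the substitution, the integrand becomes 20, so

    ∬_D (20) dA = ∫_{0}^{2π} ∫_{3}^{6} (20) · r dr dθ.

Inner integral (in r): ∫_{3}^{6} (20) · r dr = 270.

Outer integral (in θ): ∫_{0}^{2π} (270) dθ = 540π.

Therefore ∬_D (20) dA = 540π.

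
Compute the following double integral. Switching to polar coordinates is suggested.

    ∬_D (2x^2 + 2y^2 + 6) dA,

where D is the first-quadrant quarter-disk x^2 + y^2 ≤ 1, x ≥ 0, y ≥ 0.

The region D is 0 ≤ r ≤ 1, 0 ≤ θ ≤ π/2 in polar coordinates, where x = r cos(θ), y = r sin(θ), and dA = r dr dθ.

Under the substitution, the integrand becomes 2r^2 + 6, so

    ∬_D (2x^2 + 2y^2 + 6) dA = ∫_{0}^{π/2} ∫_{0}^{1} (2r^2 + 6) · r dr dθ.

Inner integral (in r): ∫_{0}^{1} (2r^2 + 6) · r dr = 7/2.

Outer integral (in θ): ∫_{0}^{π/2} (7/2) dθ = 7π/4.

Therefore ∬_D (2x^2 + 2y^2 + 6) dA = 7π/4.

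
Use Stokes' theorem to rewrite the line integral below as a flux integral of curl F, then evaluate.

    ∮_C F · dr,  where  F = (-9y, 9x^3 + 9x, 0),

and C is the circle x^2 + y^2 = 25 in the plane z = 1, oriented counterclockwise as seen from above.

Let S be the flat disk x^2 + y^2 ≤ 25 in the plane z = 1, with upward unit normal n̂ = ẑ. By Stokes' theorem,

    ∮_C F · dr = ∬_S (∇ × F) · n̂ dS = ∬_D (curl F)_z dA,

where D is the disk x^2 + y^2 ≤ 25.

Compute the curl of F = (-9y, 9x^3 + 9x, 0):
    (∇ × F)_x = ∂F_z/∂y - ∂F_y/∂z = 0,
    (∇ × F)_y = ∂F_x/∂z - ∂F_z/∂x = 0,
    (∇ × F)_z = ∂F_y/∂x - ∂F_x/∂y = 27x^2 + 18.

On z = 1, (curl F)_z = 27x^2 + 18.

Convert to polar (x = r cos θ, y = r sin θ, dA = r dr dθ); the integrand becomes 27r^2cos(θ)^2 + 18, so

    ∬_D (curl F)_z dA = ∫_0^{2π} ∫_0^{5} (27r^2cos(θ)^2 + 18) · r dr dθ.

Inner (r from 0 to 5): 16875cos(θ)^2/4 + 225.
Outer (θ from 0 to 2π): 18675π/4.

Therefore ∮_C F · dr = 18675π/4.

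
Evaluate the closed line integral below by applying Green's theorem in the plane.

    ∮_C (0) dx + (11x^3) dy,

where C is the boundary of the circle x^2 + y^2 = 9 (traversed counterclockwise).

Green's theorem converts the closed line integral into a double integral over the enclosed region D:

    ∮_C P dx + Q dy = ∬_D (∂Q/∂x - ∂P/∂y) dA.

Here P = 0, Q = 11x^3, so

    ∂Q/∂x = 33x^2,    ∂P/∂y = 0,
    ∂Q/∂x - ∂P/∂y = 33x^2.

D is the region x^2 + y^2 ≤ 9. Evaluating the double integral:

In polar coordinates (x = r cos θ, y = r sin θ, dA = r dr dθ) the integrand becomes 33r^2cos(θ)^2, so

    ∬_D (33x^2) dA = ∫_0^{2π} ∫_0^{3} (33r^2cos(θ)^2) · r dr dθ.

Inner (r from 0 to 3): 2673cos(θ)^2/4.
Outer (θ from 0 to 2π): 2673π/4.

Therefore ∮_C P dx + Q dy = 2673π/4.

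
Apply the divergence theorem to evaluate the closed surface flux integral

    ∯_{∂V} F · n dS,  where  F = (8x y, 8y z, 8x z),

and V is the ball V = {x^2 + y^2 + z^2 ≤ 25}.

By the divergence theorem,

    ∯_{∂V} F · n dS = ∭_V (∇ · F) dV.

Compute the divergence:
    ∇ · F = ∂F_x/∂x + ∂F_y/∂y + ∂F_z/∂z = 8y + 8z + 8x = 8x + 8y + 8z.

In spherical coordinates, x = ρ sin(φ) cos(θ), y = ρ sin(φ) sin(θ), z = ρ cos(φ), dV = ρ^2 sin(φ) dρ dφ dθ, with 0 ≤ ρ ≤ 5, 0 ≤ φ ≤ π, 0 ≤ θ ≤ 2π.

The integrand, after substitution and multiplying by the volume element, becomes (8ρ (sqrt(2)sin(φ)sin(θ + π/4) + cos(φ))) · ρ^2 sin(φ), so

    ∭_V (∇·F) dV = ∫_0^{2π} ∫_0^{π} ∫_0^{5} (8ρ (sqrt(2)sin(φ)sin(θ + π/4) + cos(φ))) · ρ^2 sin(φ) dρ dφ dθ.

Inner (ρ from 0 to 5): 1250(sqrt(2)sin(φ)sin(θ + π/4) + cos(φ))sin(φ).
Middle (φ from 0 to π): 625sqrt(2)π sin(θ + π/4).
Outer (θ from 0 to 2π): 0.

Therefore ∯_{∂V} F · n dS = 0.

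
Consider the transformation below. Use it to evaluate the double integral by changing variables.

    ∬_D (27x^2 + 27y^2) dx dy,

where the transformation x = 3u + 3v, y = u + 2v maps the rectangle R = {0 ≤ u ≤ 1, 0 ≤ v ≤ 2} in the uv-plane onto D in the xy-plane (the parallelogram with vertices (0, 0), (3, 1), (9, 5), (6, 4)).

Compute the Jacobian determinant of (x, y) with respect to (u, v):

    ∂(x,y)/∂(u,v) = | 3  3 | = (3)(2) - (3)(1) = 3.
                   | 1  2 |

Its absolute value is |J| = 3 (the area scaling factor).

Substituting x = 3u + 3v, y = u + 2v into the integrand,

    27x^2 + 27y^2 → 270u^2 + 594u v + 351v^2,

so the integral becomes

    ∬_R (270u^2 + 594u v + 351v^2) · |J| du dv = ∫_0^1 ∫_0^2 (810u^2 + 1782u v + 1053v^2) dv du.

Inner (v): 1620u^2 + 3564u + 2808.
Outer (u): 5130.

Therefore ∬_D (27x^2 + 27y^2) dx dy = 5130.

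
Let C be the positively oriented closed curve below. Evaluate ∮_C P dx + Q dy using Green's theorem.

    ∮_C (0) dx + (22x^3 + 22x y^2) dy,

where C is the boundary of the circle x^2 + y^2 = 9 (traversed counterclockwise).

Green's theorem converts the closed line integral into a double integral over the enclosed region D:

    ∮_C P dx + Q dy = ∬_D (∂Q/∂x - ∂P/∂y) dA.

Here P = 0, Q = 22x^3 + 22x y^2, so

    ∂Q/∂x = 66x^2 + 22y^2,    ∂P/∂y = 0,
    ∂Q/∂x - ∂P/∂y = 66x^2 + 22y^2.

D is the region x^2 + y^2 ≤ 9. Evaluating the double integral:

In polar coordinates (x = r cos θ, y = r sin θ, dA = r dr dθ) the integrand becomes 22r^2(cos(2θ) + 2), so

    ∬_D (66x^2 + 22y^2) dA = ∫_0^{2π} ∫_0^{3} (22r^2(cos(2θ) + 2)) · r dr dθ.

Inner (r from 0 to 3): 2673/2 - 891sin(θ)^2.
Outer (θ from 0 to 2π): 1782π.

Therefore ∮_C P dx + Q dy = 1782π.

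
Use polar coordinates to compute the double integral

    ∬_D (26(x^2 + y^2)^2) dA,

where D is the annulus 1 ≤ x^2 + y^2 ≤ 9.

The region D is 1 ≤ r ≤ 3, 0 ≤ θ ≤ 2π in polar coordinates, where x = r cos(θ), y = r sin(θ), and dA = r dr dθ.

Under the substitution, the integrand becomes 26r^4, so

    ∬_D (26(x^2 + y^2)^2) dA = ∫_{0}^{2π} ∫_{1}^{3} (26r^4) · r dr dθ.

Inner integral (in r): ∫_{1}^{3} (26r^4) · r dr = 9464/3.

Outer integral (in θ): ∫_{0}^{2π} (9464/3) dθ = 18928π/3.

Therefore ∬_D (26(x^2 + y^2)^2) dA = 18928π/3.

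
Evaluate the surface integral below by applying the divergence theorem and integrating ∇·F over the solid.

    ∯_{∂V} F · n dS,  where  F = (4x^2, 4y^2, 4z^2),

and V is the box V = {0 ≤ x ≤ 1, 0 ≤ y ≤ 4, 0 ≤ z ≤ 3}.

By the divergence theorem,

    ∯_{∂V} F · n dS = ∭_V (∇ · F) dV.

Compute the divergence:
    ∇ · F = ∂F_x/∂x + ∂F_y/∂y + ∂F_z/∂z = 8x + 8y + 8z.

V is a rectangular box, so dV = dx dy dz with 0 ≤ x ≤ 1, 0 ≤ y ≤ 4, 0 ≤ z ≤ 3.

Integrate (8x + 8y + 8z) over V as an iterated integral:

    ∭_V (∇·F) dV = ∫_0^{1} ∫_0^{4} ∫_0^{3} (8x + 8y + 8z) dz dy dx.

Inner (z from 0 to 3): 24x + 24y + 36.
Middle (y from 0 to 4): 96x + 336.
Outer (x from 0 to 1): 384.

Therefore ∯_{∂V} F · n dS = 384.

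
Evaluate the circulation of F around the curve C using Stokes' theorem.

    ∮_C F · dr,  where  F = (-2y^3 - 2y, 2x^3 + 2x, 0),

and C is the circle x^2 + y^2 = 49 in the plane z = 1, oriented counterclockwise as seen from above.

Let S be the flat disk x^2 + y^2 ≤ 49 in the plane z = 1, with upward unit normal n̂ = ẑ. By Stokes' theorem,

    ∮_C F · dr = ∬_S (∇ × F) · n̂ dS = ∬_D (curl F)_z dA,

where D is the disk x^2 + y^2 ≤ 49.

Compute the curl of F = (-2y^3 - 2y, 2x^3 + 2x, 0):
    (∇ × F)_x = ∂F_z/∂y - ∂F_y/∂z = 0,
    (∇ × F)_y = ∂F_x/∂z - ∂F_z/∂x = 0,
    (∇ × F)_z = ∂F_y/∂x - ∂F_x/∂y = 6x^2 + 6y^2 + 4.

On z = 1, (curl F)_z = 6x^2 + 6y^2 + 4.

Convert to polar (x = r cos θ, y = r sin θ, dA = r dr dθ); the integrand becomes 6r^2 + 4, so

    ∬_D (curl F)_z dA = ∫_0^{2π} ∫_0^{7} (6r^2 + 4) · r dr dθ.

Inner (r from 0 to 7): 7399/2.
Outer (θ from 0 to 2π): 7399π.

Therefore ∮_C F · dr = 7399π.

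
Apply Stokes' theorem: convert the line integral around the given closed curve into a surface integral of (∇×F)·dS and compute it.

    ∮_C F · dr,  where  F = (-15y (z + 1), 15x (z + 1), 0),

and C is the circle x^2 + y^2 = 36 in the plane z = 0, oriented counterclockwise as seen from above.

Let S be the flat disk x^2 + y^2 ≤ 36 in the plane z = 0, with upward unit normal n̂ = ẑ. By Stokes' theorem,

    ∮_C F · dr = ∬_S (∇ × F) · n̂ dS = ∬_D (curl F)_z dA,

where D is the disk x^2 + y^2 ≤ 36.

Compute the curl of F = (-15y (z + 1), 15x (z + 1), 0):
    (∇ × F)_x = ∂F_z/∂y - ∂F_y/∂z = -15x,
    (∇ × F)_y = ∂F_x/∂z - ∂F_z/∂x = -15y,
    (∇ × F)_z = ∂F_y/∂x - ∂F_x/∂y = 30z + 30.

On z = 0, (curl F)_z = 30.

Convert to polar (x = r cos θ, y = r sin θ, dA = r dr dθ); the integrand becomes 30, so

    ∬_D (curl F)_z dA = ∫_0^{2π} ∫_0^{6} (30) · r dr dθ.

Inner (r from 0 to 6): 540.
Outer (θ from 0 to 2π): 1080π.

Therefore ∮_C F · dr = 1080π.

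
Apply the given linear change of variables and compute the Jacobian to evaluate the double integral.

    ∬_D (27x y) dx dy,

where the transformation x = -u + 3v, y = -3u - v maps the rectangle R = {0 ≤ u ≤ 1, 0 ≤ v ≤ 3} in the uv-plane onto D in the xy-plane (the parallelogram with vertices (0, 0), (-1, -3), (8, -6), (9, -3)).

Compute the Jacobian determinant of (x, y) with respect to (u, v):

    ∂(x,y)/∂(u,v) = | -1  3 | = (-1)(-1) - (3)(-3) = 10.
                   | -3  -1 |

Its absolute value is |J| = 10 (the area scaling factor).

Substituting x = -u + 3v, y = -3u - v into the integrand,

    27x y → 81u^2 - 216u v - 81v^2,

so the integral becomes

    ∬_R (81u^2 - 216u v - 81v^2) · |J| du dv = ∫_0^1 ∫_0^3 (810u^2 - 2160u v - 810v^2) dv du.

Inner (v): 2430u^2 - 9720u - 7290.
Outer (u): -11340.

Therefore ∬_D (27x y) dx dy = -11340.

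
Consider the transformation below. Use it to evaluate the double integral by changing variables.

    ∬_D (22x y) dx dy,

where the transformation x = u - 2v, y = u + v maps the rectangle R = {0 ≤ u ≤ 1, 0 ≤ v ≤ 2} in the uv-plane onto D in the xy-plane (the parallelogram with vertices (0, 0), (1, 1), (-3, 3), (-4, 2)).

Compute the Jacobian determinant of (x, y) with respect to (u, v):

    ∂(x,y)/∂(u,v) = | 1  -2 | = (1)(1) - (-2)(1) = 3.
                   | 1  1 |

Its absolute value is |J| = 3 (the area scaling factor).

Substituting x = u - 2v, y = u + v into the integrand,

    22x y → 22u^2 - 22u v - 44v^2,

so the integral becomes

    ∬_R (22u^2 - 22u v - 44v^2) · |J| du dv = ∫_0^1 ∫_0^2 (66u^2 - 66u v - 132v^2) dv du.

Inner (v): 132u^2 - 132u - 352.
Outer (u): -374.

Therefore ∬_D (22x y) dx dy = -374.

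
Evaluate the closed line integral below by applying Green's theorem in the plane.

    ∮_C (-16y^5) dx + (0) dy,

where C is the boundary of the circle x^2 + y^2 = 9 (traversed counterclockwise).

Green's theorem converts the closed line integral into a double integral over the enclosed region D:

    ∮_C P dx + Q dy = ∬_D (∂Q/∂x - ∂P/∂y) dA.

Here P = -16y^5, Q = 0, so

    ∂Q/∂x = 0,    ∂P/∂y = -80y^4,
    ∂Q/∂x - ∂P/∂y = 80y^4.

D is the region x^2 + y^2 ≤ 9. Evaluating the double integral:

In polar coordinates (x = r cos θ, y = r sin θ, dA = r dr dθ) the integrand becomes 80r^4sin(θ)^4, so

    ∬_D (80y^4) dA = ∫_0^{2π} ∫_0^{3} (80r^4sin(θ)^4) · r dr dθ.

Inner (r from 0 to 3): 9720sin(θ)^4.
Outer (θ from 0 to 2π): 7290π.

Therefore ∮_C P dx + Q dy = 7290π.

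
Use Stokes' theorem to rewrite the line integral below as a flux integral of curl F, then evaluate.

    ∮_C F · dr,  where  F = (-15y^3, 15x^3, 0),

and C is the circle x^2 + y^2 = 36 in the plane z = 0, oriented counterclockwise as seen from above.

Let S be the flat disk x^2 + y^2 ≤ 36 in the plane z = 0, with upward unit normal n̂ = ẑ. By Stokes' theorem,

    ∮_C F · dr = ∬_S (∇ × F) · n̂ dS = ∬_D (curl F)_z dA,

where D is the disk x^2 + y^2 ≤ 36.

Compute the curl of F = (-15y^3, 15x^3, 0):
    (∇ × F)_x = ∂F_z/∂y - ∂F_y/∂z = 0,
    (∇ × F)_y = ∂F_x/∂z - ∂F_z/∂x = 0,
    (∇ × F)_z = ∂F_y/∂x - ∂F_x/∂y = 45x^2 + 45y^2.

On z = 0, (curl F)_z = 45x^2 + 45y^2.

Convert to polar (x = r cos θ, y = r sin θ, dA = r dr dθ); the integrand becomes 45r^2, so

    ∬_D (curl F)_z dA = ∫_0^{2π} ∫_0^{6} (45r^2) · r dr dθ.

Inner (r from 0 to 6): 14580.
Outer (θ from 0 to 2π): 29160π.

Therefore ∮_C F · dr = 29160π.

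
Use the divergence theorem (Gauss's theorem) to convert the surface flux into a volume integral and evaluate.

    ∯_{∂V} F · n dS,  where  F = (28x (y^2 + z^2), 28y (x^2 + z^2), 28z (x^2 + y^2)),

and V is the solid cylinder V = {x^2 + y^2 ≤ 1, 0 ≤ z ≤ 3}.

By the divergence theorem,

    ∯_{∂V} F · n dS = ∭_V (∇ · F) dV.

Compute the divergence:
    ∇ · F = ∂F_x/∂x + ∂F_y/∂y + ∂F_z/∂z = 28y^2 + 28z^2 + 28x^2 + 28z^2 + 28x^2 + 28y^2 = 56x^2 + 56y^2 + 56z^2.

In cylindrical coordinates, x = r cos(θ), y = r sin(θ), z = z, dV = r dr dθ dz, with 0 ≤ r ≤ 1, 0 ≤ θ ≤ 2π, 0 ≤ z ≤ 3.

The integrand, after substitution and multiplying by the volume element, becomes (56r^2 + 56z^2) · r, so

    ∭_V (∇·F) dV = ∫_0^{2π} ∫_0^{1} ∫_0^{3} (56r^2 + 56z^2) · r dz dr dθ.

Inner (z from 0 to 3): 168r (r^2 + 3).
Middle (r from 0 to 1): 294.
Outer (θ from 0 to 2π): 588π.

Therefore ∯_{∂V} F · n dS = 588π.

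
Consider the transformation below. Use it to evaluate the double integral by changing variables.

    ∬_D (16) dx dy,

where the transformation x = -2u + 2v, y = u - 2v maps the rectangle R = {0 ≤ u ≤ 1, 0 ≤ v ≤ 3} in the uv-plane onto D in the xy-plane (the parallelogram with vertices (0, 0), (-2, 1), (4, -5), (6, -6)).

Compute the Jacobian determinant of (x, y) with respect to (u, v):

    ∂(x,y)/∂(u,v) = | -2  2 | = (-2)(-2) - (2)(1) = 2.
                   | 1  -2 |

Its absolute value is |J| = 2 (the area scaling factor).

Substituting x = -2u + 2v, y = u - 2v into the integrand,

    16 → 16,

so the integral becomes

    ∬_R (16) · |J| du dv = ∫_0^1 ∫_0^3 (32) dv du.

Inner (v): 96.
Outer (u): 96.

Therefore ∬_D (16) dx dy = 96.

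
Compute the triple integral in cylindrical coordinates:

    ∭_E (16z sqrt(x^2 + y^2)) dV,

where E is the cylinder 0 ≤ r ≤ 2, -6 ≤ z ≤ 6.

In cylindrical coordinates, x = r cos(θ), y = r sin(θ), z = z, and dV = r dr dθ dz.

The integrand becomes 16r z, so

    ∭_E (16z sqrt(x^2 + y^2)) dV = ∫_{0}^{2π} ∫_{0}^{2} ∫_{-6}^{6} (16r z) · r dz dr dθ.

Inner (z): 0.
Middle (r from 0 to 2): 0.
Outer (θ): 0.

Therefore the triple integral equals 0.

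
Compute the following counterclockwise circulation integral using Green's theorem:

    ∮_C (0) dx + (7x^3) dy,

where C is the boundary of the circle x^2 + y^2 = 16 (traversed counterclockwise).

Green's theorem converts the closed line integral into a double integral over the enclosed region D:

    ∮_C P dx + Q dy = ∬_D (∂Q/∂x - ∂P/∂y) dA.

Here P = 0, Q = 7x^3, so

    ∂Q/∂x = 21x^2,    ∂P/∂y = 0,
    ∂Q/∂x - ∂P/∂y = 21x^2.

D is the region x^2 + y^2 ≤ 16. Evaluating the double integral:

In polar coordinates (x = r cos θ, y = r sin θ, dA = r dr dθ) the integrand becomes 21r^2cos(θ)^2, so

    ∬_D (21x^2) dA = ∫_0^{2π} ∫_0^{4} (21r^2cos(θ)^2) · r dr dθ.

Inner (r from 0 to 4): 1344cos(θ)^2.
Outer (θ from 0 to 2π): 1344π.

Therefore ∮_C P dx + Q dy = 1344π.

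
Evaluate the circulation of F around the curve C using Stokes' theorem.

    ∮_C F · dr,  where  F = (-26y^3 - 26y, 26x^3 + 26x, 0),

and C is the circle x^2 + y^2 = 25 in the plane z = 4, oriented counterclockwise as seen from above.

Let S be the flat disk x^2 + y^2 ≤ 25 in the plane z = 4, with upward unit normal n̂ = ẑ. By Stokes' theorem,

    ∮_C F · dr = ∬_S (∇ × F) · n̂ dS = ∬_D (curl F)_z dA,

where D is the disk x^2 + y^2 ≤ 25.

Compute the curl of F = (-26y^3 - 26y, 26x^3 + 26x, 0):
    (∇ × F)_x = ∂F_z/∂y - ∂F_y/∂z = 0,
    (∇ × F)_y = ∂F_x/∂z - ∂F_z/∂x = 0,
    (∇ × F)_z = ∂F_y/∂x - ∂F_x/∂y = 78x^2 + 78y^2 + 52.

On z = 4, (curl F)_z = 78x^2 + 78y^2 + 52.

Convert to polar (x = r cos θ, y = r sin θ, dA = r dr dθ); the integrand becomes 78r^2 + 52, so

    ∬_D (curl F)_z dA = ∫_0^{2π} ∫_0^{5} (78r^2 + 52) · r dr dθ.

Inner (r from 0 to 5): 25675/2.
Outer (θ from 0 to 2π): 25675π.

Therefore ∮_C F · dr = 25675π.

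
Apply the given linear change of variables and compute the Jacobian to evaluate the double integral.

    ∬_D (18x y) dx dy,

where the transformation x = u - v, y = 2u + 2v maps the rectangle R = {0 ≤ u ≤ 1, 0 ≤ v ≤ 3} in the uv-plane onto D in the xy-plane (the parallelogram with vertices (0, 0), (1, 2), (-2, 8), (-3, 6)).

Compute the Jacobian determinant of (x, y) with respect to (u, v):

    ∂(x,y)/∂(u,v) = | 1  -1 | = (1)(2) - (-1)(2) = 4.
                   | 2  2 |

Its absolute value is |J| = 4 (the area scaling factor).

Substituting x = u - v, y = 2u + 2v into the integrand,

    18x y → 36u^2 - 36v^2,

so the integral becomes

    ∬_R (36u^2 - 36v^2) · |J| du dv = ∫_0^1 ∫_0^3 (144u^2 - 144v^2) dv du.

Inner (v): 432u^2 - 1296.
Outer (u): -1152.

Therefore ∬_D (18x y) dx dy = -1152.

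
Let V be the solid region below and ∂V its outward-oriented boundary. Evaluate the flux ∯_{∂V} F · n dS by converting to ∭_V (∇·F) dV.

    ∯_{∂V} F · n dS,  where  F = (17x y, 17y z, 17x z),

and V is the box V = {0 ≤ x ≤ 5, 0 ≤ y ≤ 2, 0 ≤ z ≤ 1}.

By the divergence theorem,

    ∯_{∂V} F · n dS = ∭_V (∇ · F) dV.

Compute the divergence:
    ∇ · F = ∂F_x/∂x + ∂F_y/∂y + ∂F_z/∂z = 17y + 17z + 17x = 17x + 17y + 17z.

V is a rectangular box, so dV = dx dy dz with 0 ≤ x ≤ 5, 0 ≤ y ≤ 2, 0 ≤ z ≤ 1.

Integrate (17x + 17y + 17z) over V as an iterated integral:

    ∭_V (∇·F) dV = ∫_0^{5} ∫_0^{2} ∫_0^{1} (17x + 17y + 17z) dz dy dx.

Inner (z from 0 to 1): 17x + 17y + 17/2.
Middle (y from 0 to 2): 34x + 51.
Outer (x from 0 to 5): 680.

Therefore ∯_{∂V} F · n dS = 680.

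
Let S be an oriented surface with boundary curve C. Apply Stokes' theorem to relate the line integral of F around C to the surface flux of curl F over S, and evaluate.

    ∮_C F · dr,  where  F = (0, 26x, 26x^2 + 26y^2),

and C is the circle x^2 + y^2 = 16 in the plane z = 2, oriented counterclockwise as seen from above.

Let S be the flat disk x^2 + y^2 ≤ 16 in the plane z = 2, with upward unit normal n̂ = ẑ. By Stokes' theorem,

    ∮_C F · dr = ∬_S (∇ × F) · n̂ dS = ∬_D (curl F)_z dA,

where D is the disk x^2 + y^2 ≤ 16.

Compute the curl of F = (0, 26x, 26x^2 + 26y^2):
    (∇ × F)_x = ∂F_z/∂y - ∂F_y/∂z = 52y,
    (∇ × F)_y = ∂F_x/∂z - ∂F_z/∂x = -52x,
    (∇ × F)_z = ∂F_y/∂x - ∂F_x/∂y = 26.

On z = 2, (curl F)_z = 26.

Convert to polar (x = r cos θ, y = r sin θ, dA = r dr dθ); the integrand becomes 26, so

    ∬_D (curl F)_z dA = ∫_0^{2π} ∫_0^{4} (26) · r dr dθ.

Inner (r from 0 to 4): 208.
Outer (θ from 0 to 2π): 416π.

Therefore ∮_C F · dr = 416π.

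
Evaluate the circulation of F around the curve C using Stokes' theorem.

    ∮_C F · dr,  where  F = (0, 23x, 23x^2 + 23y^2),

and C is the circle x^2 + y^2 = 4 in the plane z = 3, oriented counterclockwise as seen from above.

Let S be the flat disk x^2 + y^2 ≤ 4 in the plane z = 3, with upward unit normal n̂ = ẑ. By Stokes' theorem,

    ∮_C F · dr = ∬_S (∇ × F) · n̂ dS = ∬_D (curl F)_z dA,

where D is the disk x^2 + y^2 ≤ 4.

Compute the curl of F = (0, 23x, 23x^2 + 23y^2):
    (∇ × F)_x = ∂F_z/∂y - ∂F_y/∂z = 46y,
    (∇ × F)_y = ∂F_x/∂z - ∂F_z/∂x = -46x,
    (∇ × F)_z = ∂F_y/∂x - ∂F_x/∂y = 23.

On z = 3, (curl F)_z = 23.

Convert to polar (x = r cos θ, y = r sin θ, dA = r dr dθ); the integrand becomes 23, so

    ∬_D (curl F)_z dA = ∫_0^{2π} ∫_0^{2} (23) · r dr dθ.

Inner (r from 0 to 2): 46.
Outer (θ from 0 to 2π): 92π.

Therefore ∮_C F · dr = 92π.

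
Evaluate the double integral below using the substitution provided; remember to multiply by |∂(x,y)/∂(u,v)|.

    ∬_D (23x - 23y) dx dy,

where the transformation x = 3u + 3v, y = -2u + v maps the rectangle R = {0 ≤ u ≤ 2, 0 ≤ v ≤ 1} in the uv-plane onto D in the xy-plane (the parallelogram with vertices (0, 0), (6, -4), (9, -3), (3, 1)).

Compute the Jacobian determinant of (x, y) with respect to (u, v):

    ∂(x,y)/∂(u,v) = | 3  3 | = (3)(1) - (3)(-2) = 9.
                   | -2  1 |

Its absolute value is |J| = 9 (the area scaling factor).

Substituting x = 3u + 3v, y = -2u + v into the integrand,

    23x - 23y → 115u + 46v,

so the integral becomes

    ∬_R (115u + 46v) · |J| du dv = ∫_0^2 ∫_0^1 (1035u + 414v) dv du.

Inner (v): 1035u + 207.
Outer (u): 2484.

Therefore ∬_D (23x - 23y) dx dy = 2484.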